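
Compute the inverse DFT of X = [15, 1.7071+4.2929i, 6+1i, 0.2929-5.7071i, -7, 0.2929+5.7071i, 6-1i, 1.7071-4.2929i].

x[n] = (1/8) Σ(k=0 to 7) X[k] · e^(2πikn/8)

Computing each x[n]:
x[0] = 3
x[1] = 3
x[2] = -3
x[3] = 3
x[4] = 2
x[5] = 2
x[6] = 2
x[7] = 3

x = [3, 3, -3, 3, 2, 2, 2, 3]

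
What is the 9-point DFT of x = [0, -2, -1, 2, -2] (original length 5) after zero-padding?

Original 5-point DFT: [-3, -2.0451+1.7634i, 3.5451-2.8532i, 3.5451+2.8532i, -2.0451-1.7634i]
Zero-padded 9-point DFT provides frequency interpolation.

DFT_9([x, 0, ...]) = [-3, -0.8264+1.2224i, -1.9397+2.7581i, 4.5000+2.5981i, -0.2340-3.6604i, -0.2340+3.6604i, 4.5000-2.5981i, -1.9397-2.7581i, -0.8264-1.2224i]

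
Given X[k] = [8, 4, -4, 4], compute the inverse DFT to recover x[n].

x[n] = (1/4) Σ(k=0 to 3) X[k] · e^(2πikn/4)

Computing each x[n]:
x[0] = 3
x[1] = 3
x[2] = -1
x[3] = 3

x = [3, 3, -1, 3]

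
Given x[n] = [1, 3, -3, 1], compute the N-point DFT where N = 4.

X[k] = Σ(n=0 to 3) x[n] · ω_4^(nk)
where ω_4 = e^(-2πi/4)

Computing each X[k]:
X[0] = 2
X[1] = 4-2i
X[2] = -6
X[3] = 4+2i

X = [2, 4-2i, -6, 4+2i]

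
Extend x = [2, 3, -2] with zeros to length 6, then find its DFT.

Original 3-point DFT: [3, 1.5000-4.3301i, 1.5000+4.3301i]
Zero-padded 6-point DFT provides frequency interpolation.

DFT_6([x, 0, ...]) = [3, 4.5000-0.8660i, 1.5000-4.3301i, -3, 1.5000+4.3301i, 4.5000+0.8660i]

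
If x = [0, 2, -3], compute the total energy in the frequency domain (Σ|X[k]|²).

Parseval: Σ|x[n]|² = (1/N)Σ|X[k]|², so Σ|X[k]|² = N·Σ|x[n]|² = 3·13.0000

Σ|X[k]|² = N·Σ|x[n]|² = 3·13.0000 = 39.0000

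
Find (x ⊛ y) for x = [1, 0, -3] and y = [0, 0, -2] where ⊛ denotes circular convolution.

(x ⊛ y)[n] = Σ(m=0 to 2) x[m] · y[(n-m) mod 3]

Computing each output sample:
(x ⊛ y)[0] = 0
(x ⊛ y)[1] = 6
(x ⊛ y)[2] = -2

x ⊛ y = [0, 6, -2]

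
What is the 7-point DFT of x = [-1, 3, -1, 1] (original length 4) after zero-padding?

Original 4-point DFT: [2, -2i, -6, 2i]
Zero-padded 7-point DFT provides frequency interpolation.

DFT_7([x, 0, ...]) = [2, 0.1920-1.8045i, -0.1431-2.5768i, -4.5489-3.0584i, -4.5489+3.0584i, -0.1431+2.5768i, 0.1920+1.8045i]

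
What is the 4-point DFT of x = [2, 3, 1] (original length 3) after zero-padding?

Original 3-point DFT: [6, -1.7321i, 1.7321i]
Zero-padded 4-point DFT provides frequency interpolation.

DFT_4([x, 0, ...]) = [6, 1-3i, 0, 1+3i]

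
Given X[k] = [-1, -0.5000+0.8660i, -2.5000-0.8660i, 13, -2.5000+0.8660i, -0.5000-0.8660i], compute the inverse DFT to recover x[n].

x[n] = (1/6) Σ(k=0 to 5) X[k] · e^(2πikn/6)

Computing each x[n]:
x[0] = 1
x[1] = -2
x[2] = 2
x[3] = -3
x[4] = 3
x[5] = -2

x = [1, -2, 2, -3, 3, -2]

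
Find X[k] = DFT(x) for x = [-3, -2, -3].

X[k] = Σ(n=0 to 2) x[n] · ω_3^(nk)
where ω_3 = e^(-2πi/3)

Computing each X[k]:
X[0] = -8
X[1] = -0.5000-0.8660i
X[2] = -0.5000+0.8660i

X = [-8, -0.5000-0.8660i, -0.5000+0.8660i]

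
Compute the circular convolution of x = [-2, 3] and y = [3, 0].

(x ⊛ y)[n] = Σ(m=0 to 1) x[m] · y[(n-m) mod 2]

Computing each output sample:
(x ⊛ y)[0] = -6
(x ⊛ y)[1] = 9

x ⊛ y = [-6, 9]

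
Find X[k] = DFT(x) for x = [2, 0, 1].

X[k] = Σ(n=0 to 2) x[n] · ω_3^(nk)
where ω_3 = e^(-2πi/3)

Computing each X[k]:
X[0] = 3
X[1] = 1.5000+0.8660i
X[2] = 1.5000-0.8660i

X = [3, 1.5000+0.8660i, 1.5000-0.8660i]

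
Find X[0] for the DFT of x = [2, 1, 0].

X[0] = Σ(n=0 to 2) x[n] · ω_3^0 = Σ x[n]
= (2) + (1) + (0)

X[0] = 3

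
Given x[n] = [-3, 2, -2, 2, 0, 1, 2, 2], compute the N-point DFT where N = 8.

X[k] = Σ(n=0 to 7) x[n] · ω_8^(nk)
where ω_8 = e^(-2πi/8)

Computing each X[k]:
X[0] = 4
X[1] = -2.2929+3.2929i
X[2] = -3+1i
X[3] = -3.7071-4.7071i
X[4] = -10
X[5] = -3.7071+4.7071i
X[6] = -3-1i
X[7] = -2.2929-3.2929i

X = [4, -2.2929+3.2929i, -3+1i, -3.7071-4.7071i, -10, -3.7071+4.7071i, -3-1i, -2.2929-3.2929i]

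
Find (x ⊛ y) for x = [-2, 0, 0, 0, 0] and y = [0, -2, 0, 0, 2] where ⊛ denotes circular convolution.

(x ⊛ y)[n] = Σ(m=0 to 4) x[m] · y[(n-m) mod 5]

Computing each output sample:
(x ⊛ y)[0] = 0
(x ⊛ y)[1] = 4
(x ⊛ y)[2] = 0
(x ⊛ y)[3] = 0
(x ⊛ y)[4] = -4

x ⊛ y = [0, 4, 0, 0, -4]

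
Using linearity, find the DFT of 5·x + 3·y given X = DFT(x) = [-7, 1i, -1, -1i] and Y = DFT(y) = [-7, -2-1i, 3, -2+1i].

By linearity: DFT(5x + 3y) = 5·DFT(x) + 3·DFT(y)
= 5·[-7, 1i, -1, -1i] + 3·[-7, -2-1i, 3, -2+1i]

Computing element-wise:
Z[0] = 5·(-7) + 3·(-7) = -56
Z[1] = 5·(1i) + 3·(-2-1i) = -6+2i
Z[2] = 5·(-1) + 3·(3) = 4
Z[3] = 5·(-1i) + 3·(-2+1i) = -6-2i

DFT(5x + 3y) = 5·X + 3·Y = [-56, -6+2i, 4, -6-2i]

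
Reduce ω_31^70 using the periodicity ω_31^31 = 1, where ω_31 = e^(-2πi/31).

Since ω_31^31 = 1, powers reduce modulo 31.
70 mod 31 = 8
So ω_31^70 = ω_31^8 = e^(-2πi·8/31)

ω_31^70 = ω_31^8 = -0.0506-0.9987i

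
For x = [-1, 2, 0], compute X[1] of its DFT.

X[1] = Σ(n=0 to 2) x[n] · ω_3^(1n) where ω_3 = e^(-2πi/3)
= (-1)·ω_3^0 + (2)·ω_3^1 + (0)·ω_3^2

X[1] = -2.0000-1.7321i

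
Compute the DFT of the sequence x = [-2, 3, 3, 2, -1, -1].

X[k] = Σ(n=0 to 5) x[n] · ω_6^(nk)
where ω_6 = e^(-2πi/6)

Computing each X[k]:
X[0] = 4
X[1] = -4.0000-6.9282i
X[2] = -2
X[3] = -4
X[4] = -2
X[5] = -4.0000+6.9282i

X = [4, -4.0000-6.9282i, -2, -4, -2, -4.0000+6.9282i]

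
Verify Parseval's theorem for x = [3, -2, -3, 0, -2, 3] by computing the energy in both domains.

Time domain:
Σ|x[n]|² = |3|² + |-2|² + |-3|² + |0|² + |-2|² + |3|² = 35.0000

Frequency domain:
(1/6)Σ|X[k]|² = (1/6)(|-1|² + |6.0000+5.1962i|² + |5.0000+3.4641i|² + |-3|² + |5.0000-3.4641i|² + |6.0000-5.1962i|²) = (1/6)·210.0000 = 35.0000

Both sides agree, confirming Parseval's theorem.

Σ|x[n]|² = (1/N)Σ|X[k]|² = 35.0000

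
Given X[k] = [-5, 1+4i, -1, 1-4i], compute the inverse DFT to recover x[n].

x[n] = (1/4) Σ(k=0 to 3) X[k] · e^(2πikn/4)

Computing each x[n]:
x[0] = -1
x[1] = -3
x[2] = -2
x[3] = 1

x = [-1, -3, -2, 1]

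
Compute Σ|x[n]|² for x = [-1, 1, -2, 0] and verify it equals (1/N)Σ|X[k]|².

Time domain:
Σ|x[n]|² = |-1|² + |1|² + |-2|² + |0|² = 6.0000

Frequency domain:
(1/4)Σ|X[k]|² = (1/4)(|-2|² + |1-1i|² + |-4|² + |1+1i|²) = (1/4)·24.0000 = 6.0000

Both sides agree, confirming Parseval's theorem.

Σ|x[n]|² = (1/N)Σ|X[k]|² = 6.0000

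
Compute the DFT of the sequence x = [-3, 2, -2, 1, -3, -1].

X[k] = Σ(n=0 to 5) x[n] · ω_6^(nk)
where ω_6 = e^(-2πi/6)

Computing each X[k]:
X[0] = -6
X[1] = -1.0000-3.4641i
X[2] = -1.7321i
X[3] = -10
X[4] = 1.7321i
X[5] = -1.0000+3.4641i

X = [-6, -1.0000-3.4641i, -1.7321i, -10, 1.7321i, -1.0000+3.4641i]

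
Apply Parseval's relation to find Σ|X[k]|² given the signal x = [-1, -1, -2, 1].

Parseval: Σ|x[n]|² = (1/N)Σ|X[k]|², so Σ|X[k]|² = N·Σ|x[n]|² = 4·7.0000

Σ|X[k]|² = N·Σ|x[n]|² = 4·7.0000 = 28.0000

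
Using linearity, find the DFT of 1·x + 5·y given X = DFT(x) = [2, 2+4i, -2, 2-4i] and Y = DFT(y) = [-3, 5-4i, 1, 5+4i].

By linearity: DFT(1x + 5y) = 1·DFT(x) + 5·DFT(y)
= 1·[2, 2+4i, -2, 2-4i] + 5·[-3, 5-4i, 1, 5+4i]

Computing element-wise:
Z[0] = 1·(2) + 5·(-3) = -13
Z[1] = 1·(2+4i) + 5·(5-4i) = 27-16i
Z[2] = 1·(-2) + 5·(1) = 3
Z[3] = 1·(2-4i) + 5·(5+4i) = 27+16i

DFT(1x + 5y) = 1·X + 5·Y = [-13, 27-16i, 3, 27+16i]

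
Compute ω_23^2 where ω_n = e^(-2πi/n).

ω_23^2 = e^(-2πi·2/23)
= cos(-2π·2/23) + i·sin(-2π·2/23)
= cos(-4π/23) + i·sin(-4π/23)

ω_23^2 = cos(-4π/23) + i·sin(-4π/23) = 0.8544-0.5196i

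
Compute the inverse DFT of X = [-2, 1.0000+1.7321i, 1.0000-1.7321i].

x[n] = (1/3) Σ(k=0 to 2) X[k] · e^(2πikn/3)

Computing each x[n]:
x[0] = 0
x[1] = -2
x[2] = 0

x = [0, -2, 0]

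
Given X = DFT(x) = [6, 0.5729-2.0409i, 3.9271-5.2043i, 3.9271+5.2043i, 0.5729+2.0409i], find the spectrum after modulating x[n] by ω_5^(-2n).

Modulation property: DFT(ω_5^(-2n)·x[n]) = X[(k-2) mod 5], so circularly shift X by 2 positions.

X[k-2] = [3.9271+5.2043i, 0.5729+2.0409i, 6, 0.5729-2.0409i, 3.9271-5.2043i]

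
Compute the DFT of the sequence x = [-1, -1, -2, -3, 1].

X[k] = Σ(n=0 to 4) x[n] · ω_5^(nk)
where ω_5 = e^(-2πi/5)

Computing each X[k]:
X[0] = -6
X[1] = 3.0451+1.3143i
X[2] = -2.5451+2.1266i
X[3] = -2.5451-2.1266i
X[4] = 3.0451-1.3143i

X = [-6, 3.0451+1.3143i, -2.5451+2.1266i, -2.5451-2.1266i, 3.0451-1.3143i]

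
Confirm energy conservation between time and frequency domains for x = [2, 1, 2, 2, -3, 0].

Time domain:
Σ|x[n]|² = |2|² + |1|² + |2|² + |2|² + |-3|² + |0|² = 22.0000

Frequency domain:
(1/6)Σ|X[k]|² = (1/6)(|4|² + |1.0000-5.1962i|² + |4.0000+3.4641i|² + |-2|² + |4.0000-3.4641i|² + |1.0000+5.1962i|²) = (1/6)·132.0000 = 22.0000

Both sides agree, confirming Parseval's theorem.

Σ|x[n]|² = (1/N)Σ|X[k]|² = 22.0000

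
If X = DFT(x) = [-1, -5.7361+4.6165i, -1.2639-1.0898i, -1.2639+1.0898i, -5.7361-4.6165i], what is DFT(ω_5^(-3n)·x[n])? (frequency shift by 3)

Modulation property: DFT(ω_5^(-3n)·x[n]) = X[(k-3) mod 5], so circularly shift X by 3 positions.

X[k-3] = [-1.2639-1.0898i, -1.2639+1.0898i, -5.7361-4.6165i, -1, -5.7361+4.6165i]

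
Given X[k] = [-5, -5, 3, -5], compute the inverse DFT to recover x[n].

x[n] = (1/4) Σ(k=0 to 3) X[k] · e^(2πikn/4)

Computing each x[n]:
x[0] = -3
x[1] = -2
x[2] = 2
x[3] = -2

x = [-3, -2, 2, -2]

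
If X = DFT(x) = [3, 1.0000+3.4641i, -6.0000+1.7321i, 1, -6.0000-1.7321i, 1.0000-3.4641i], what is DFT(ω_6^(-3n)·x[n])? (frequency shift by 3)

Modulation property: DFT(ω_6^(-3n)·x[n]) = X[(k-3) mod 6], so circularly shift X by 3 positions.

X[k-3] = [1, -6.0000-1.7321i, 1.0000-3.4641i, 3, 1.0000+3.4641i, -6.0000+1.7321i]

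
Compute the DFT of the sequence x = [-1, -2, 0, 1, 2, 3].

X[k] = Σ(n=0 to 5) x[n] · ω_6^(nk)
where ω_6 = e^(-2πi/6)

Computing each X[k]:
X[0] = 3
X[1] = -2.5000+6.0622i
X[2] = -1.5000+2.5981i
X[3] = -1
X[4] = -1.5000-2.5981i
X[5] = -2.5000-6.0622i

X = [3, -2.5000+6.0622i, -1.5000+2.5981i, -1, -1.5000-2.5981i, -2.5000-6.0622i]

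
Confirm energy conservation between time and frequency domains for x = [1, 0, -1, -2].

Time domain:
Σ|x[n]|² = |1|² + |0|² + |-1|² + |-2|² = 6.0000

Frequency domain:
(1/4)Σ|X[k]|² = (1/4)(|-2|² + |2-2i|² + |2|² + |2+2i|²) = (1/4)·24.0000 = 6.0000

Both sides agree, confirming Parseval's theorem.

Σ|x[n]|² = (1/N)Σ|X[k]|² = 6.0000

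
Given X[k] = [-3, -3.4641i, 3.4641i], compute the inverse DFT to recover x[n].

x[n] = (1/3) Σ(k=0 to 2) X[k] · e^(2πikn/3)

Computing each x[n]:
x[0] = -1
x[1] = 1
x[2] = -3

x = [-1, 1, -3]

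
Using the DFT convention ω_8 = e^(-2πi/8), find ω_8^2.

ω_8^2 = e^(-2πi·2/8)
= cos(-2π·2/8) + i·sin(-2π·2/8)
= cos(-4π/8) + i·sin(-4π/8)

ω_8^2 = cos(-4π/8) + i·sin(-4π/8) = -1i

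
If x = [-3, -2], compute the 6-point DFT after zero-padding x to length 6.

Original 2-point DFT: [-5, -1]
Zero-padded 6-point DFT provides frequency interpolation.

DFT_6([x, 0, ...]) = [-5, -4.0000+1.7321i, -2.0000+1.7321i, -1, -2.0000-1.7321i, -4.0000-1.7321i]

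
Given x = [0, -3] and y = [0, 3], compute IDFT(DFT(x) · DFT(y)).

(x ⊛ y)[n] = Σ(m=0 to 1) x[m] · y[(n-m) mod 2]

Computing each output sample:
(x ⊛ y)[0] = -9
(x ⊛ y)[1] = 0

x ⊛ y = [-9, 0]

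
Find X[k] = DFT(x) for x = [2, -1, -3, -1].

X[k] = Σ(n=0 to 3) x[n] · ω_4^(nk)
where ω_4 = e^(-2πi/4)

Computing each X[k]:
X[0] = -3
X[1] = 5
X[2] = 1
X[3] = 5

X = [-3, 5, 1, 5]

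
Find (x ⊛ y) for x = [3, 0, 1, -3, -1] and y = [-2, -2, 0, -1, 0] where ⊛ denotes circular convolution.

(x ⊛ y)[n] = Σ(m=0 to 4) x[m] · y[(n-m) mod 5]

Computing each output sample:
(x ⊛ y)[0] = -5
(x ⊛ y)[1] = -3
(x ⊛ y)[2] = -1
(x ⊛ y)[3] = 1
(x ⊛ y)[4] = 8

x ⊛ y = [-5, -3, -1, 1, 8]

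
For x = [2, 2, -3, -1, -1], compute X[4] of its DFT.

X[4] = Σ(n=0 to 4) x[n] · ω_5^(4n) where ω_5 = e^(-2πi/5)
= (2)·ω_5^0 + (2)·ω_5^4 + (-3)·ω_5^8 + (-1)·ω_5^12 + (-1)·ω_5^16

X[4] = 5.5451+1.6776i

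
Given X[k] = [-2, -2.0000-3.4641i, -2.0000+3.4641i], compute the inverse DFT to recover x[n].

x[n] = (1/3) Σ(k=0 to 2) X[k] · e^(2πikn/3)

Computing each x[n]:
x[0] = -2
x[1] = 2
x[2] = -2

x = [-2, 2, -2]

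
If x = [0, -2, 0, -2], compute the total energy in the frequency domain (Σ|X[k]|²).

Parseval: Σ|x[n]|² = (1/N)Σ|X[k]|², so Σ|X[k]|² = N·Σ|x[n]|² = 4·8.0000

Σ|X[k]|² = N·Σ|x[n]|² = 4·8.0000 = 32.0000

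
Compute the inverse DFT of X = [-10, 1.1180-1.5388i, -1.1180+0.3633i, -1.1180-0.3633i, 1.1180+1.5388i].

x[n] = (1/5) Σ(k=0 to 4) X[k] · e^(2πikn/5)

Computing each x[n]:
x[0] = -2
x[1] = -1
x[2] = -2
x[3] = -3
x[4] = -2

x = [-2, -1, -2, -3, -2]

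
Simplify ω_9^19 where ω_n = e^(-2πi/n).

Since ω_9^9 = 1, powers reduce modulo 9.
19 mod 9 = 1
So ω_9^19 = ω_9^1 = e^(-2πi·1/9)

ω_9^19 = ω_9^1 = 0.7660-0.6428i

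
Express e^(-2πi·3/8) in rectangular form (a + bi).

ω_8^3 = e^(-2πi·3/8)
= cos(-2π·3/8) + i·sin(-2π·3/8)
= cos(-6π/8) + i·sin(-6π/8)

ω_8^3 = cos(-6π/8) + i·sin(-6π/8) = -0.7071-0.7071i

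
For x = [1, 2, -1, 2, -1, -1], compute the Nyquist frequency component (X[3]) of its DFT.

X[3] = Σ(n=0 to 5) x[n] · ω_6^(3n) where ω_6 = e^(-2πi/6)
= (1)·ω_6^0 + (2)·ω_6^3 + (-1)·ω_6^6 + (2)·ω_6^9 + (-1)·ω_6^12 + (-1)·ω_6^15

X[3] = -4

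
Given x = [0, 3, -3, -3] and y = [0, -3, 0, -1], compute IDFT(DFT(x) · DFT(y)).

(x ⊛ y)[n] = Σ(m=0 to 3) x[m] · y[(n-m) mod 4]

Computing each output sample:
(x ⊛ y)[0] = 6
(x ⊛ y)[1] = 3
(x ⊛ y)[2] = -6
(x ⊛ y)[3] = 9

x ⊛ y = [6, 3, -6, 9]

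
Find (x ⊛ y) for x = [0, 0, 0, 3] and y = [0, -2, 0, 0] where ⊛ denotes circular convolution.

(x ⊛ y)[n] = Σ(m=0 to 3) x[m] · y[(n-m) mod 4]

Computing each output sample:
(x ⊛ y)[0] = -6
(x ⊛ y)[1] = 0
(x ⊛ y)[2] = 0
(x ⊛ y)[3] = 0

x ⊛ y = [-6, 0, 0, 0]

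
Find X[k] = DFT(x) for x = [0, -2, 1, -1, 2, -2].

X[k] = Σ(n=0 to 5) x[n] · ω_6^(nk)
where ω_6 = e^(-2πi/6)

Computing each X[k]:
X[0] = -2
X[1] = -2.5000+0.8660i
X[2] = -0.5000-0.8660i
X[3] = 8
X[4] = -0.5000+0.8660i
X[5] = -2.5000-0.8660i

X = [-2, -2.5000+0.8660i, -0.5000-0.8660i, 8, -0.5000+0.8660i, -2.5000-0.8660i]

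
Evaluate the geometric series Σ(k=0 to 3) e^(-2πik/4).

Sum of all nth roots of unity equals 0 for n > 1 (geometric series with r ≠ 1).

0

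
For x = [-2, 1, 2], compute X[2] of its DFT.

X[2] = Σ(n=0 to 2) x[n] · ω_3^(2n) where ω_3 = e^(-2πi/3)
= (-2)·ω_3^0 + (1)·ω_3^2 + (2)·ω_3^4

X[2] = -3.5000-0.8660i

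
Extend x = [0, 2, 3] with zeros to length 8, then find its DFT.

Original 3-point DFT: [5, -2.5000+0.8660i, -2.5000-0.8660i]
Zero-padded 8-point DFT provides frequency interpolation.

DFT_8([x, 0, ...]) = [5, 1.4142-4.4142i, -3-2i, -1.4142+1.5858i, 1, -1.4142-1.5858i, -3+2i, 1.4142+4.4142i]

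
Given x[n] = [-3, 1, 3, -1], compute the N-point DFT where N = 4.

X[k] = Σ(n=0 to 3) x[n] · ω_4^(nk)
where ω_4 = e^(-2πi/4)

Computing each X[k]:
X[0] = 0
X[1] = -6-2i
X[2] = 0
X[3] = -6+2i

X = [0, -6-2i, 0, -6+2i]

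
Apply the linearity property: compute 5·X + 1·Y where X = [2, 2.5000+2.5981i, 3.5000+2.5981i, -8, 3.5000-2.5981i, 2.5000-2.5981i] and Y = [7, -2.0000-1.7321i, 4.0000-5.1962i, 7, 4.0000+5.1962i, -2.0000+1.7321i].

By linearity: DFT(5x + 1y) = 5·DFT(x) + 1·DFT(y)
= 5·[2, 2.5000+2.5981i, 3.5000+2.5981i, -8, 3.5000-2.5981i, 2.5000-2.5981i] + 1·[7, -2.0000-1.7321i, 4.0000-5.1962i, 7, 4.0000+5.1962i, -2.0000+1.7321i]

Computing element-wise:
Z[0] = 5·(2) + 1·(7) = 17
Z[1] = 5·(2.5000+2.5981i) + 1·(-2.0000-1.7321i) = 10.5000+11.2584i
Z[2] = 5·(3.5000+2.5981i) + 1·(4.0000-5.1962i) = 21.5000+7.7943i
Z[3] = 5·(-8) + 1·(7) = -33
Z[4] = 5·(3.5000-2.5981i) + 1·(4.0000+5.1962i) = 21.5000-7.7943i
Z[5] = 5·(2.5000-2.5981i) + 1·(-2.0000+1.7321i) = 10.5000-11.2584i

DFT(5x + 1y) = 5·X + 1·Y = [17, 10.5000+11.2584i, 21.5000+7.7943i, -33, 21.5000-7.7943i, 10.5000-11.2584i]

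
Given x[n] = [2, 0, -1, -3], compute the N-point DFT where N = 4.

X[k] = Σ(n=0 to 3) x[n] · ω_4^(nk)
where ω_4 = e^(-2πi/4)

Computing each X[k]:
X[0] = -2
X[1] = 3-3i
X[2] = 4
X[3] = 3+3i

X = [-2, 3-3i, 4, 3+3i]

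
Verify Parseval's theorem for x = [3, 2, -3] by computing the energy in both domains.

Time domain:
Σ|x[n]|² = |3|² + |2|² + |-3|² = 22.0000

Frequency domain:
(1/3)Σ|X[k]|² = (1/3)(|2|² + |3.5000-4.3301i|² + |3.5000+4.3301i|²) = (1/3)·66.0000 = 22.0000

Both sides agree, confirming Parseval's theorem.

Σ|x[n]|² = (1/N)Σ|X[k]|² = 22.0000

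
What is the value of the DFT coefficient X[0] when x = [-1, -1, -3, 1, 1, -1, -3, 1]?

X[0] = Σ(n=0 to 7) x[n] · ω_8^0 = Σ x[n]
= (-1) + (-1) + (-3) + (1) + (1) + (-1) + (-3) + (1)

X[0] = -6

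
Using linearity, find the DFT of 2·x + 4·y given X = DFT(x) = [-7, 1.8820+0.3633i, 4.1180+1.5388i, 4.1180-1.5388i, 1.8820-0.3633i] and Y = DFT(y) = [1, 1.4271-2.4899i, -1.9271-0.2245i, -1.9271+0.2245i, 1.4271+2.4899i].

By linearity: DFT(2x + 4y) = 2·DFT(x) + 4·DFT(y)
= 2·[-7, 1.8820+0.3633i, 4.1180+1.5388i, 4.1180-1.5388i, 1.8820-0.3633i] + 4·[1, 1.4271-2.4899i, -1.9271-0.2245i, -1.9271+0.2245i, 1.4271+2.4899i]

Computing element-wise:
Z[0] = 2·(-7) + 4·(1) = -10
Z[1] = 2·(1.8820+0.3633i) + 4·(1.4271-2.4899i) = 9.4724-9.2330i
Z[2] = 2·(4.1180+1.5388i) + 4·(-1.9271-0.2245i) = 0.5276+2.1796i
Z[3] = 2·(4.1180-1.5388i) + 4·(-1.9271+0.2245i) = 0.5276-2.1796i
Z[4] = 2·(1.8820-0.3633i) + 4·(1.4271+2.4899i) = 9.4724+9.2330i

DFT(2x + 4y) = 2·X + 4·Y = [-10, 9.4724-9.2330i, 0.5276+2.1796i, 0.5276-2.1796i, 9.4724+9.2330i]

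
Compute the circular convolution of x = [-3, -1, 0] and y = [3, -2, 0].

(x ⊛ y)[n] = Σ(m=0 to 2) x[m] · y[(n-m) mod 3]

Computing each output sample:
(x ⊛ y)[0] = -9
(x ⊛ y)[1] = 3
(x ⊛ y)[2] = 2

x ⊛ y = [-9, 3, 2]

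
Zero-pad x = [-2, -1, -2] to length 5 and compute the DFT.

Original 3-point DFT: [-5, -0.5000-0.8660i, -0.5000+0.8660i]
Zero-padded 5-point DFT provides frequency interpolation.

DFT_5([x, 0, ...]) = [-5, -0.6910+2.1266i, -1.8090-1.3143i, -1.8090+1.3143i, -0.6910-2.1266i]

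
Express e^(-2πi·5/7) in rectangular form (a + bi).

ω_7^5 = e^(-2πi·5/7)
= cos(-2π·5/7) + i·sin(-2π·5/7)
= cos(-10π/7) + i·sin(-10π/7)

ω_7^5 = cos(-10π/7) + i·sin(-10π/7) = -0.2225+0.9749i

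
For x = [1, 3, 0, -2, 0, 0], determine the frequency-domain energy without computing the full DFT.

Parseval: Σ|x[n]|² = (1/N)Σ|X[k]|², so Σ|X[k]|² = N·Σ|x[n]|² = 6·14.0000

Σ|X[k]|² = N·Σ|x[n]|² = 6·14.0000 = 84.0000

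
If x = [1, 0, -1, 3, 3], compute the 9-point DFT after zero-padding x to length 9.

Original 5-point DFT: [6, 0.3090+5.2043i, -0.8090-2.0409i, -0.8090+2.0409i, 0.3090-5.2043i]
Zero-padded 9-point DFT provides frequency interpolation.

DFT_9([x, 0, ...]) = [6, -3.4927-2.6393i, 2.7378+4.8685i, 3.0000-3.4641i, -0.7451-0.2864i, -0.7451+0.2864i, 3.0000+3.4641i, 2.7378-4.8685i, -3.4927+2.6393i]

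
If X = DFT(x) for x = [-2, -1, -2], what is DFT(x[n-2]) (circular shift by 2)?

Time shift by 2: X_shifted[k] = ω_3^(2k) · X[k]
Shifted x = [-1, -2, -2]

DFT(x[n-2]) = [-5, 1, 1]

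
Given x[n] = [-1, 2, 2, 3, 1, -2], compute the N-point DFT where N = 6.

X[k] = Σ(n=0 to 5) x[n] · ω_6^(nk)
where ω_6 = e^(-2πi/6)

Computing each X[k]:
X[0] = 5
X[1] = -5.5000-4.3301i
X[2] = 0.5000-2.5981i
X[3] = -1
X[4] = 0.5000+2.5981i
X[5] = -5.5000+4.3301i

X = [5, -5.5000-4.3301i, 0.5000-2.5981i, -1, 0.5000+2.5981i, -5.5000+4.3301i]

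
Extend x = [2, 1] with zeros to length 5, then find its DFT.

Original 2-point DFT: [3, 1]
Zero-padded 5-point DFT provides frequency interpolation.

DFT_5([x, 0, ...]) = [3, 2.3090-0.9511i, 1.1910-0.5878i, 1.1910+0.5878i, 2.3090+0.9511i]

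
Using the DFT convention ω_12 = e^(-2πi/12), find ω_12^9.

ω_12^9 = e^(-2πi·9/12)
= cos(-2π·9/12) + i·sin(-2π·9/12)
= cos(-18π/12) + i·sin(-18π/12)

ω_12^9 = cos(-18π/12) + i·sin(-18π/12) = 1i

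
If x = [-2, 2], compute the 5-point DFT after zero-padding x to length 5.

Original 2-point DFT: [0, -4]
Zero-padded 5-point DFT provides frequency interpolation.

DFT_5([x, 0, ...]) = [0, -1.3820-1.9021i, -3.6180-1.1756i, -3.6180+1.1756i, -1.3820+1.9021i]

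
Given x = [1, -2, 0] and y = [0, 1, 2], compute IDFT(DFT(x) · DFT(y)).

(x ⊛ y)[n] = Σ(m=0 to 2) x[m] · y[(n-m) mod 3]

Computing each output sample:
(x ⊛ y)[0] = -4
(x ⊛ y)[1] = 1
(x ⊛ y)[2] = 0

x ⊛ y = [-4, 1, 0]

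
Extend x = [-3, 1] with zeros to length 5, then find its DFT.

Original 2-point DFT: [-2, -4]
Zero-padded 5-point DFT provides frequency interpolation.

DFT_5([x, 0, ...]) = [-2, -2.6910-0.9511i, -3.8090-0.5878i, -3.8090+0.5878i, -2.6910+0.9511i]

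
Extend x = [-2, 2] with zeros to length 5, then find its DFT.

Original 2-point DFT: [0, -4]
Zero-padded 5-point DFT provides frequency interpolation.

DFT_5([x, 0, ...]) = [0, -1.3820-1.9021i, -3.6180-1.1756i, -3.6180+1.1756i, -1.3820+1.9021i]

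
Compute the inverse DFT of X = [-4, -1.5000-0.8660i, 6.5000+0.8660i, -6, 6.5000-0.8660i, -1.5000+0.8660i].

x[n] = (1/6) Σ(k=0 to 5) X[k] · e^(2πikn/6)

Computing each x[n]:
x[0] = 0
x[1] = -1
x[2] = -2
x[3] = 3
x[4] = -3
x[5] = -1

x = [0, -1, -2, 3, -3, -1]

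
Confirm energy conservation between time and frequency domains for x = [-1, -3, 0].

Time domain:
Σ|x[n]|² = |-1|² + |-3|² + |0|² = 10.0000

Frequency domain:
(1/3)Σ|X[k]|² = (1/3)(|-4|² + |0.5000+2.5981i|² + |0.5000-2.5981i|²) = (1/3)·30.0000 = 10.0000

Both sides agree, confirming Parseval's theorem.

Σ|x[n]|² = (1/N)Σ|X[k]|² = 10.0000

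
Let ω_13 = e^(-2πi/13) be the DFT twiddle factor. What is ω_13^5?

ω_13^5 = e^(-2πi·5/13)
= cos(-2π·5/13) + i·sin(-2π·5/13)
= cos(-10π/13) + i·sin(-10π/13)

ω_13^5 = cos(-10π/13) + i·sin(-10π/13) = -0.7485-0.6631i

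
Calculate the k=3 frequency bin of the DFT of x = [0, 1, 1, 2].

X[3] = Σ(n=0 to 3) x[n] · ω_4^(3n) where ω_4 = e^(-2πi/4)
= (0)·ω_4^0 + (1)·ω_4^3 + (1)·ω_4^6 + (2)·ω_4^9

X[3] = -1-1i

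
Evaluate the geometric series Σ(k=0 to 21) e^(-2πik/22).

Sum of all nth roots of unity equals 0 for n > 1 (geometric series with r ≠ 1).

0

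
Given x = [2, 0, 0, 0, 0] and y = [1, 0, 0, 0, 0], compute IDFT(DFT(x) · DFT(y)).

(x ⊛ y)[n] = Σ(m=0 to 4) x[m] · y[(n-m) mod 5]

Computing each output sample:
(x ⊛ y)[0] = 2
(x ⊛ y)[1] = 0
(x ⊛ y)[2] = 0
(x ⊛ y)[3] = 0
(x ⊛ y)[4] = 0

x ⊛ y = [2, 0, 0, 0, 0]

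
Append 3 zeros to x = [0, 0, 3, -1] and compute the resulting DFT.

Original 4-point DFT: [2, -3-1i, 4, -3+1i]
Zero-padded 7-point DFT provides frequency interpolation.

DFT_7([x, 0, ...]) = [2, 0.2334-2.4909i, -3.3264+0.5198i, 2.0930+3.3204i, 2.0930-3.3204i, -3.3264-0.5198i, 0.2334+2.4909i]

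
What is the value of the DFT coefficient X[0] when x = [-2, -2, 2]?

X[0] = Σ(n=0 to 2) x[n] · ω_3^0 = Σ x[n]
= (-2) + (-2) + (2)

X[0] = -2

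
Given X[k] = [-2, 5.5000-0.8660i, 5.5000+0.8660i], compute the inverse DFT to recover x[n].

x[n] = (1/3) Σ(k=0 to 2) X[k] · e^(2πikn/3)

Computing each x[n]:
x[0] = 3
x[1] = -2
x[2] = -3

x = [3, -2, -3]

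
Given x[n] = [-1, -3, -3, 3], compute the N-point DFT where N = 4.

X[k] = Σ(n=0 to 3) x[n] · ω_4^(nk)
where ω_4 = e^(-2πi/4)

Computing each X[k]:
X[0] = -4
X[1] = 2+6i
X[2] = -4
X[3] = 2-6i

X = [-4, 2+6i, -4, 2-6i]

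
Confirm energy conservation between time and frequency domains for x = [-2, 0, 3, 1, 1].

Time domain:
Σ|x[n]|² = |-2|² + |0|² + |3|² + |1|² + |1|² = 15.0000

Frequency domain:
(1/5)Σ|X[k]|² = (1/5)(|3|² + |-4.9271-0.2245i|² + |-1.5729+2.4899i|² + |-1.5729-2.4899i|² + |-4.9271+0.2245i|²) = (1/5)·75.0000 = 15.0000

Both sides agree, confirming Parseval's theorem.

Σ|x[n]|² = (1/N)Σ|X[k]|² = 15.0000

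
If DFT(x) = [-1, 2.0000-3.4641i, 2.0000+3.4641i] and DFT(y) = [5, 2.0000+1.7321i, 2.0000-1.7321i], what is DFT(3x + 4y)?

By linearity: DFT(3x + 4y) = 3·DFT(x) + 4·DFT(y)
= 3·[-1, 2.0000-3.4641i, 2.0000+3.4641i] + 4·[5, 2.0000+1.7321i, 2.0000-1.7321i]

Computing element-wise:
Z[0] = 3·(-1) + 4·(5) = 17
Z[1] = 3·(2.0000-3.4641i) + 4·(2.0000+1.7321i) = 14.0000-3.4639i
Z[2] = 3·(2.0000+3.4641i) + 4·(2.0000-1.7321i) = 14.0000+3.4639i

DFT(3x + 4y) = 3·X + 4·Y = [17, 14.0000-3.4639i, 14.0000+3.4639i]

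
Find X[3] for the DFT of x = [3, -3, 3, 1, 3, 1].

X[3] = Σ(n=0 to 5) x[n] · ω_6^(3n) where ω_6 = e^(-2πi/6)
= (3)·ω_6^0 + (-3)·ω_6^3 + (3)·ω_6^6 + (1)·ω_6^9 + (3)·ω_6^12 + (1)·ω_6^15

X[3] = 10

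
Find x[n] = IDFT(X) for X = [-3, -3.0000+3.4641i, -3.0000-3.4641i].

x[n] = (1/3) Σ(k=0 to 2) X[k] · e^(2πikn/3)

Computing each x[n]:
x[0] = -3
x[1] = -2
x[2] = 2

x = [-3, -2, 2]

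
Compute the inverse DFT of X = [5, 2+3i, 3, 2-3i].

x[n] = (1/4) Σ(k=0 to 3) X[k] · e^(2πikn/4)

Computing each x[n]:
x[0] = 3
x[1] = -1
x[2] = 1
x[3] = 2

x = [3, -1, 1, 2]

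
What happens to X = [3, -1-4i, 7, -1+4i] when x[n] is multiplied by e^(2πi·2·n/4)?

Modulation property: DFT(ω_4^(-2n)·x[n]) = X[(k-2) mod 4], so circularly shift X by 2 positions.

X[k-2] = [7, -1+4i, 3, -1-4i]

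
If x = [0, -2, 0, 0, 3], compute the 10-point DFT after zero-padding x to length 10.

Original 5-point DFT: [1, 0.3090+4.7553i, -0.8090+2.9389i, -0.8090-2.9389i, 0.3090-4.7553i]
Zero-padded 10-point DFT provides frequency interpolation.

DFT_10([x, 0, ...]) = [1, -4.0451-0.5878i, 0.3090+4.7553i, 1.5451-0.9511i, -0.8090+2.9389i, 5, -0.8090-2.9389i, 1.5451+0.9511i, 0.3090-4.7553i, -4.0451+0.5878i]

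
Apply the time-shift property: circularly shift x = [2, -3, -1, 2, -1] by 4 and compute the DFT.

Time shift by 4: X_shifted[k] = ω_5^(4k) · X[k]
Shifted x = [-3, -1, 2, -1, 2]

DFT(x[n-4]) = [-1, -3.5000+1.0898i, -3.5000+4.6165i, -3.5000-4.6165i, -3.5000-1.0898i]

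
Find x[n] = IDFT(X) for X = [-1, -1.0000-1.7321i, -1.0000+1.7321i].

x[n] = (1/3) Σ(k=0 to 2) X[k] · e^(2πikn/3)

Computing each x[n]:
x[0] = -1
x[1] = 1
x[2] = -1

x = [-1, 1, -1]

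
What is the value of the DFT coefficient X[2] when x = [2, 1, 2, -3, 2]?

X[2] = Σ(n=0 to 4) x[n] · ω_5^(2n) where ω_5 = e^(-2πi/5)
= (2)·ω_5^0 + (1)·ω_5^2 + (2)·ω_5^4 + (-3)·ω_5^6 + (2)·ω_5^8

X[2] = -0.7361+5.3431i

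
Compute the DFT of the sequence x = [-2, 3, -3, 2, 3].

X[k] = Σ(n=0 to 4) x[n] · ω_5^(nk)
where ω_5 = e^(-2πi/5)

Computing each X[k]:
X[0] = 3
X[1] = 0.6631+2.9389i
X[2] = -7.1631-4.7553i
X[3] = -7.1631+4.7553i
X[4] = 0.6631-2.9389i

X = [3, 0.6631+2.9389i, -7.1631-4.7553i, -7.1631+4.7553i, 0.6631-2.9389i]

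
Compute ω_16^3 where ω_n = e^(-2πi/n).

ω_16^3 = e^(-2πi·3/16)
= cos(-2π·3/16) + i·sin(-2π·3/16)
= cos(-6π/16) + i·sin(-6π/16)

ω_16^3 = cos(-6π/16) + i·sin(-6π/16) = 0.3827-0.9239i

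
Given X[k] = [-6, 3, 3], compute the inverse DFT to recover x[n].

x[n] = (1/3) Σ(k=0 to 2) X[k] · e^(2πikn/3)

Computing each x[n]:
x[0] = 0
x[1] = -3
x[2] = -3

x = [0, -3, -3]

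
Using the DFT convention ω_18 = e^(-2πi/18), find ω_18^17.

ω_18^17 = e^(-2πi·17/18)
= cos(-2π·17/18) + i·sin(-2π·17/18)
= cos(-34π/18) + i·sin(-34π/18)

ω_18^17 = cos(-34π/18) + i·sin(-34π/18) = 0.9397+0.3420i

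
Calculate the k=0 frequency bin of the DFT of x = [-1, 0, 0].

X[0] = Σ(n=0 to 2) x[n] · ω_3^0 = Σ x[n]
= (-1) + (0) + (0)

X[0] = -1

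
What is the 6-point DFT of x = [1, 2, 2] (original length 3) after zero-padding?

Original 3-point DFT: [5, -1, -1]
Zero-padded 6-point DFT provides frequency interpolation.

DFT_6([x, 0, ...]) = [5, 1.0000-3.4641i, -1, 1, -1, 1.0000+3.4641i]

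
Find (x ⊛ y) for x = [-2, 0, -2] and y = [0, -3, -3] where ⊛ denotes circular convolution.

(x ⊛ y)[n] = Σ(m=0 to 2) x[m] · y[(n-m) mod 3]

Computing each output sample:
(x ⊛ y)[0] = 6
(x ⊛ y)[1] = 12
(x ⊛ y)[2] = 6

x ⊛ y = [6, 12, 6]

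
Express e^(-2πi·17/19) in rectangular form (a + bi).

ω_19^17 = e^(-2πi·17/19)
= cos(-2π·17/19) + i·sin(-2π·17/19)
= cos(-34π/19) + i·sin(-34π/19)

ω_19^17 = cos(-34π/19) + i·sin(-34π/19) = 0.7891+0.6142i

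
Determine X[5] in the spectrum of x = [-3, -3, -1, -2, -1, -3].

X[5] = Σ(n=0 to 5) x[n] · ω_6^(5n) where ω_6 = e^(-2πi/6)
= (-3)·ω_6^0 + (-3)·ω_6^5 + (-1)·ω_6^10 + (-2)·ω_6^15 + (-1)·ω_6^20 + (-3)·ω_6^25

X[5] = -3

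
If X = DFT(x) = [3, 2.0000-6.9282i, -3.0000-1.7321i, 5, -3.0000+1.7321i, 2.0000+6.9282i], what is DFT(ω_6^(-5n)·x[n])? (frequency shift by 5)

Modulation property: DFT(ω_6^(-5n)·x[n]) = X[(k-5) mod 6], so circularly shift X by 5 positions.

X[k-5] = [2.0000-6.9282i, -3.0000-1.7321i, 5, -3.0000+1.7321i, 2.0000+6.9282i, 3]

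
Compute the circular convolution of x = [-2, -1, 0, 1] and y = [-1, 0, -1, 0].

(x ⊛ y)[n] = Σ(m=0 to 3) x[m] · y[(n-m) mod 4]

Computing each output sample:
(x ⊛ y)[0] = 2
(x ⊛ y)[1] = 0
(x ⊛ y)[2] = 2
(x ⊛ y)[3] = 0

x ⊛ y = [2, 0, 2, 0]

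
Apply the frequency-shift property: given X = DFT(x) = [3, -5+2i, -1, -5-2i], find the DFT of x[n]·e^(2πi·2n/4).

Modulation property: DFT(ω_4^(-2n)·x[n]) = X[(k-2) mod 4], so circularly shift X by 2 positions.

X[k-2] = [-1, -5-2i, 3, -5+2i]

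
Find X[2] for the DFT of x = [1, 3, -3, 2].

X[2] = Σ(n=0 to 3) x[n] · ω_4^(2n) where ω_4 = e^(-2πi/4)
= (1)·ω_4^0 + (3)·ω_4^2 + (-3)·ω_4^4 + (2)·ω_4^6

X[2] = -7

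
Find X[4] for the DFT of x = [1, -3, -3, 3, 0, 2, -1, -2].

X[4] = Σ(n=0 to 7) x[n] · ω_8^(4n) where ω_8 = e^(-2πi/8)
= (1)·ω_8^0 + (-3)·ω_8^4 + (-3)·ω_8^8 + (3)·ω_8^12 + (0)·ω_8^16 + (2)·ω_8^20 + (-1)·ω_8^24 + (-2)·ω_8^28

X[4] = -3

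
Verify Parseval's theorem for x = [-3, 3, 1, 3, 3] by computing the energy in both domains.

Time domain:
Σ|x[n]|² = |-3|² + |3|² + |1|² + |3|² + |3|² = 37.0000

Frequency domain:
(1/5)Σ|X[k]|² = (1/5)(|7|² + |-4.3820+1.1756i|² + |-6.6180-1.9021i|² + |-6.6180+1.9021i|² + |-4.3820-1.1756i|²) = (1/5)·185.0000 = 37.0000

Both sides agree, confirming Parseval's theorem.

Σ|x[n]|² = (1/N)Σ|X[k]|² = 37.0000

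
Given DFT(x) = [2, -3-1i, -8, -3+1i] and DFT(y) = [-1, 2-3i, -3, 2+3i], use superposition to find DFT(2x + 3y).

By linearity: DFT(2x + 3y) = 2·DFT(x) + 3·DFT(y)
= 2·[2, -3-1i, -8, -3+1i] + 3·[-1, 2-3i, -3, 2+3i]

Computing element-wise:
Z[0] = 2·(2) + 3·(-1) = 1
Z[1] = 2·(-3-1i) + 3·(2-3i) = -11i
Z[2] = 2·(-8) + 3·(-3) = -25
Z[3] = 2·(-3+1i) + 3·(2+3i) = 11i

DFT(2x + 3y) = 2·X + 3·Y = [1, -11i, -25, 11i]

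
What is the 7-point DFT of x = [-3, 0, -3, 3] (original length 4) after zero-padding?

Original 4-point DFT: [-3, 3i, -9, -3i]
Zero-padded 7-point DFT provides frequency interpolation.

DFT_7([x, 0, ...]) = [-3, -5.0353+1.6231i, 1.5734+1.0438i, -5.5380-5.2703i, -5.5380+5.2703i, 1.5734-1.0438i, -5.0353-1.6231i]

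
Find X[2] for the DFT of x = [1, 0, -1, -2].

X[2] = Σ(n=0 to 3) x[n] · ω_4^(2n) where ω_4 = e^(-2πi/4)
= (1)·ω_4^0 + (0)·ω_4^2 + (-1)·ω_4^4 + (-2)·ω_4^6

X[2] = 2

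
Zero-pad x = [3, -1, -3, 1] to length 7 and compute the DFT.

Original 4-point DFT: [0, 6+2i, 0, 6-2i]
Zero-padded 7-point DFT provides frequency interpolation.

DFT_7([x, 0, ...]) = [0, 2.1431+3.2727i, 6.5489+0.4551i, 1.8080-2.8865i, 1.8080+2.8865i, 6.5489-0.4551i, 2.1431-3.2727i]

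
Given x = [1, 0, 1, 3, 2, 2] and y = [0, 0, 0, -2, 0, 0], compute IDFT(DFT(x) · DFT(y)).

(x ⊛ y)[n] = Σ(m=0 to 5) x[m] · y[(n-m) mod 6]

Computing each output sample:
(x ⊛ y)[0] = -6
(x ⊛ y)[1] = -4
(x ⊛ y)[2] = -4
(x ⊛ y)[3] = -2
(x ⊛ y)[4] = 0
(x ⊛ y)[5] = -2

x ⊛ y = [-6, -4, -4, -2, 0, -2]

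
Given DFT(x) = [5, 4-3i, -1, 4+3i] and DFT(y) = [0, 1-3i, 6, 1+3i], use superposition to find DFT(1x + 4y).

By linearity: DFT(1x + 4y) = 1·DFT(x) + 4·DFT(y)
= 1·[5, 4-3i, -1, 4+3i] + 4·[0, 1-3i, 6, 1+3i]

Computing element-wise:
Z[0] = 1·(5) + 4·(0) = 5
Z[1] = 1·(4-3i) + 4·(1-3i) = 8-15i
Z[2] = 1·(-1) + 4·(6) = 23
Z[3] = 1·(4+3i) + 4·(1+3i) = 8+15i

DFT(1x + 4y) = 1·X + 4·Y = [5, 8-15i, 23, 8+15i]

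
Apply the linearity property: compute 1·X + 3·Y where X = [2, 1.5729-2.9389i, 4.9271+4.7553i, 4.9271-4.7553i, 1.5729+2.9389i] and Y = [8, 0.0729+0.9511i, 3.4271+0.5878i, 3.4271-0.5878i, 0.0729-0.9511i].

By linearity: DFT(1x + 3y) = 1·DFT(x) + 3·DFT(y)
= 1·[2, 1.5729-2.9389i, 4.9271+4.7553i, 4.9271-4.7553i, 1.5729+2.9389i] + 3·[8, 0.0729+0.9511i, 3.4271+0.5878i, 3.4271-0.5878i, 0.0729-0.9511i]

Computing element-wise:
Z[0] = 1·(2) + 3·(8) = 26
Z[1] = 1·(1.5729-2.9389i) + 3·(0.0729+0.9511i) = 1.7916-0.0856i
Z[2] = 1·(4.9271+4.7553i) + 3·(3.4271+0.5878i) = 15.2084+6.5187i
Z[3] = 1·(4.9271-4.7553i) + 3·(3.4271-0.5878i) = 15.2084-6.5187i
Z[4] = 1·(1.5729+2.9389i) + 3·(0.0729-0.9511i) = 1.7916+0.0856i

DFT(1x + 3y) = 1·X + 3·Y = [26, 1.7916-0.0856i, 15.2084+6.5187i, 15.2084-6.5187i, 1.7916+0.0856i]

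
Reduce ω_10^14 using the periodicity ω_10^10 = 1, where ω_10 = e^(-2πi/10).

Since ω_10^10 = 1, powers reduce modulo 10.
14 mod 10 = 4
So ω_10^14 = ω_10^4 = e^(-2πi·4/10)

ω_10^14 = ω_10^4 = -0.8090-0.5878i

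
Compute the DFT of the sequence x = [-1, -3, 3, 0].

X[k] = Σ(n=0 to 3) x[n] · ω_4^(nk)
where ω_4 = e^(-2πi/4)

Computing each X[k]:
X[0] = -1
X[1] = -4+3i
X[2] = 5
X[3] = -4-3i

X = [-1, -4+3i, 5, -4-3i]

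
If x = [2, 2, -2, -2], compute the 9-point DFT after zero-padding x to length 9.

Original 4-point DFT: [0, 4-4i, 0, 4+4i]
Zero-padded 9-point DFT provides frequency interpolation.

DFT_9([x, 0, ...]) = [0, 4.1848+2.4161i, 5.2267-3.0176i, -3.4641i, -0.4115-0.2376i, -0.4115+0.2376i, 3.4641i, 5.2267+3.0176i, 4.1848-2.4161i]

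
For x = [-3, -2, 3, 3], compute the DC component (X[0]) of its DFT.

X[0] = Σ(n=0 to 3) x[n] · ω_4^0 = Σ x[n]
= (-3) + (-2) + (3) + (3)

X[0] = 1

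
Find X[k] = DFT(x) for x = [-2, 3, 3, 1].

X[k] = Σ(n=0 to 3) x[n] · ω_4^(nk)
where ω_4 = e^(-2πi/4)

Computing each X[k]:
X[0] = 5
X[1] = -5-2i
X[2] = -3
X[3] = -5+2i

X = [5, -5-2i, -3, -5+2i]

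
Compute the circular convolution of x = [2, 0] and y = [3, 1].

(x ⊛ y)[n] = Σ(m=0 to 1) x[m] · y[(n-m) mod 2]

Computing each output sample:
(x ⊛ y)[0] = 6
(x ⊛ y)[1] = 2

x ⊛ y = [6, 2]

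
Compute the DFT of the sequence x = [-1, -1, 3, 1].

X[k] = Σ(n=0 to 3) x[n] · ω_4^(nk)
where ω_4 = e^(-2πi/4)

Computing each X[k]:
X[0] = 2
X[1] = -4+2i
X[2] = 2
X[3] = -4-2i

X = [2, -4+2i, 2, -4-2i]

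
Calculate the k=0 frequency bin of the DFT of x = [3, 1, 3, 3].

X[0] = Σ(n=0 to 3) x[n] · ω_4^0 = Σ x[n]
= (3) + (1) + (3) + (3)

X[0] = 10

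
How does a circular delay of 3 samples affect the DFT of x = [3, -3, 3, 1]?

Time shift by 3: X_shifted[k] = ω_4^(3k) · X[k]
Shifted x = [-3, 3, 1, 3]

DFT(x[n-3]) = [4, -4, -8, -4]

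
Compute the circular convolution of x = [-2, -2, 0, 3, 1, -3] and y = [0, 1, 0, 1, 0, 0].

(x ⊛ y)[n] = Σ(m=0 to 5) x[m] · y[(n-m) mod 6]

Computing each output sample:
(x ⊛ y)[0] = 0
(x ⊛ y)[1] = -1
(x ⊛ y)[2] = -5
(x ⊛ y)[3] = -2
(x ⊛ y)[4] = 1
(x ⊛ y)[5] = 1

x ⊛ y = [0, -1, -5, -2, 1, 1]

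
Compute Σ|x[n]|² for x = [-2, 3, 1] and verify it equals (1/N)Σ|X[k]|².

Time domain:
Σ|x[n]|² = |-2|² + |3|² + |1|² = 14.0000

Frequency domain:
(1/3)Σ|X[k]|² = (1/3)(|2|² + |-4.0000-1.7321i|² + |-4.0000+1.7321i|²) = (1/3)·42.0000 = 14.0000

Both sides agree, confirming Parseval's theorem.

Σ|x[n]|² = (1/N)Σ|X[k]|² = 14.0000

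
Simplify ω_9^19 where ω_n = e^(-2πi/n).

Since ω_9^9 = 1, powers reduce modulo 9.
19 mod 9 = 1
So ω_9^19 = ω_9^1 = e^(-2πi·1/9)

ω_9^19 = ω_9^1 = 0.7660-0.6428i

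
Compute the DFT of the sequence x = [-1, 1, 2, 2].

X[k] = Σ(n=0 to 3) x[n] · ω_4^(nk)
where ω_4 = e^(-2πi/4)

Computing each X[k]:
X[0] = 4
X[1] = -3+1i
X[2] = -2
X[3] = -3-1i

X = [4, -3+1i, -2, -3-1i]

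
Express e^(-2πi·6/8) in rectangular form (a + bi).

ω_8^6 = e^(-2πi·6/8)
= cos(-2π·6/8) + i·sin(-2π·6/8)
= cos(-12π/8) + i·sin(-12π/8)

ω_8^6 = cos(-12π/8) + i·sin(-12π/8) = 1i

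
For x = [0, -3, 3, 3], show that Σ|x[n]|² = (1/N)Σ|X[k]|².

Time domain:
Σ|x[n]|² = |0|² + |-3|² + |3|² + |3|² = 27.0000

Frequency domain:
(1/4)Σ|X[k]|² = (1/4)(|3|² + |-3+6i|² + |3|² + |-3-6i|²) = (1/4)·108.0000 = 27.0000

Both sides agree, confirming Parseval's theorem.

Σ|x[n]|² = (1/N)Σ|X[k]|² = 27.0000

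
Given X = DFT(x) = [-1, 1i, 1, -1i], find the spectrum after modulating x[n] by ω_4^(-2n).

Modulation property: DFT(ω_4^(-2n)·x[n]) = X[(k-2) mod 4], so circularly shift X by 2 positions.

X[k-2] = [1, -1i, -1, 1i]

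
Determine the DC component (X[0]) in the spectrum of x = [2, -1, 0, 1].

X[0] = Σ(n=0 to 3) x[n] · ω_4^0 = Σ x[n]
= (2) + (-1) + (0) + (1)

X[0] = 2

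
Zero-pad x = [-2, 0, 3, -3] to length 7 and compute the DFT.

Original 4-point DFT: [-2, -5-3i, 4, -5+3i]
Zero-padded 7-point DFT provides frequency interpolation.

DFT_7([x, 0, ...]) = [-2, 0.0353-1.6231i, -6.5734-1.0438i, 0.5380+5.2703i, 0.5380-5.2703i, -6.5734+1.0438i, 0.0353+1.6231i]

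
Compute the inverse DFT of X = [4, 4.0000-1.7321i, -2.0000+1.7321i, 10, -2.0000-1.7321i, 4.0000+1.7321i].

x[n] = (1/6) Σ(k=0 to 5) X[k] · e^(2πikn/6)

Computing each x[n]:
x[0] = 3
x[1] = 0
x[2] = 3
x[3] = -3
x[4] = 1
x[5] = 0

x = [3, 0, 3, -3, 1, 0]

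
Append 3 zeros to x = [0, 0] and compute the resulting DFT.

Original 2-point DFT: [0, 0]
Zero-padded 5-point DFT provides frequency interpolation.

DFT_5([x, 0, ...]) = [0, 0, 0, 0, 0]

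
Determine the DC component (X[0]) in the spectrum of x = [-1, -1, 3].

X[0] = Σ(n=0 to 2) x[n] · ω_3^0 = Σ x[n]
= (-1) + (-1) + (3)

X[0] = 1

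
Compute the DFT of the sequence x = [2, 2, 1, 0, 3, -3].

X[k] = Σ(n=0 to 5) x[n] · ω_6^(nk)
where ω_6 = e^(-2πi/6)

Computing each X[k]:
X[0] = 5
X[1] = -0.5000-2.5981i
X[2] = 0.5000-6.0622i
X[3] = 7
X[4] = 0.5000+6.0622i
X[5] = -0.5000+2.5981i

X = [5, -0.5000-2.5981i, 0.5000-6.0622i, 7, 0.5000+6.0622i, -0.5000+2.5981i]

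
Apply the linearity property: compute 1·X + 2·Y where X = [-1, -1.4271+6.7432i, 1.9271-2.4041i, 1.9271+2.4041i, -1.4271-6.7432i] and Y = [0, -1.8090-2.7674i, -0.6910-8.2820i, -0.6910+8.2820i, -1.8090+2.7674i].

By linearity: DFT(1x + 2y) = 1·DFT(x) + 2·DFT(y)
= 1·[-1, -1.4271+6.7432i, 1.9271-2.4041i, 1.9271+2.4041i, -1.4271-6.7432i] + 2·[0, -1.8090-2.7674i, -0.6910-8.2820i, -0.6910+8.2820i, -1.8090+2.7674i]

Computing element-wise:
Z[0] = 1·(-1) + 2·(0) = -1
Z[1] = 1·(-1.4271+6.7432i) + 2·(-1.8090-2.7674i) = -5.0451+1.2084i
Z[2] = 1·(1.9271-2.4041i) + 2·(-0.6910-8.2820i) = 0.5451-18.9681i
Z[3] = 1·(1.9271+2.4041i) + 2·(-0.6910+8.2820i) = 0.5451+18.9681i
Z[4] = 1·(-1.4271-6.7432i) + 2·(-1.8090+2.7674i) = -5.0451-1.2084i

DFT(1x + 2y) = 1·X + 2·Y = [-1, -5.0451+1.2084i, 0.5451-18.9681i, 0.5451+18.9681i, -5.0451-1.2084i]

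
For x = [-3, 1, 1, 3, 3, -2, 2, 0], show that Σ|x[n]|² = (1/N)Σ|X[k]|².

Time domain:
Σ|x[n]|² = |-3|² + |1|² + |1|² + |3|² + |3|² + |-2|² + |2|² + |0|² = 37.0000

Frequency domain:
(1/8)Σ|X[k]|² = (1/8)(|5|² + |-6.0000-3.2426i|² + |-3+4i|² + |-6.0000-5.2426i|² + |1|² + |-6.0000+5.2426i|² + |-3-4i|² + |-6.0000+3.2426i|²) = (1/8)·296.0000 = 37.0000

Both sides agree, confirming Parseval's theorem.

Σ|x[n]|² = (1/N)Σ|X[k]|² = 37.0000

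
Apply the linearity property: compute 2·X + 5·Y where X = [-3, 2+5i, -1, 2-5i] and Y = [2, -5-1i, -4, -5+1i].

By linearity: DFT(2x + 5y) = 2·DFT(x) + 5·DFT(y)
= 2·[-3, 2+5i, -1, 2-5i] + 5·[2, -5-1i, -4, -5+1i]

Computing element-wise:
Z[0] = 2·(-3) + 5·(2) = 4
Z[1] = 2·(2+5i) + 5·(-5-1i) = -21+5i
Z[2] = 2·(-1) + 5·(-4) = -22
Z[3] = 2·(2-5i) + 5·(-5+1i) = -21-5i

DFT(2x + 5y) = 2·X + 5·Y = [4, -21+5i, -22, -21-5i]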